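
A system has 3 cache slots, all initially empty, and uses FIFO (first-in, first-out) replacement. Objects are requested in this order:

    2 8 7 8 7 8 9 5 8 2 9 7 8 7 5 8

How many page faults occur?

2 -> miss, frames {2}
8 -> miss, frames {2,8}
7 -> miss, frames {2,8,7}
8 -> hit
7 -> hit
8 -> hit
9 -> miss, evict 2, frames {8,7,9}
5 -> miss, evict 8, frames {7,9,5}
8 -> miss, evict 7, frames {9,5,8}
2 -> miss, evict 9, frames {5,8,2}
9 -> miss, evict 5, frames {8,2,9}
7 -> miss, evict 8, frames {2,9,7}
8 -> miss, evict 2, frames {9,7,8}
7 -> hit
5 -> miss, evict 9, frames {7,8,5}
8 -> hit
Page faults: 11.

11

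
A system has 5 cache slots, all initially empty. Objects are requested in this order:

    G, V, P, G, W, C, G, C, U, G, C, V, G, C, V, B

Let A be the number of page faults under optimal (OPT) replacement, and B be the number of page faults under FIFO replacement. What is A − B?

-2

Under OPT: F F F . F F . . F . . . . . . F → 7 faults.
Under FIFO: F F F . F F . . F F . F . . . F → 9 faults.
A − B = 7 − 9 = -2.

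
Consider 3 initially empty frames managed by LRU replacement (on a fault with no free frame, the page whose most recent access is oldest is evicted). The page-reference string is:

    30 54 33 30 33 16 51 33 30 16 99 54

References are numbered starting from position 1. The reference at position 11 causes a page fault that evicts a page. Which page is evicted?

pos 1: 30 → miss, frames (30)
pos 2: 54 → miss, frames (30 54)
pos 3: 33 → miss, frames (30 54 33)
pos 4: 30 → hit
pos 5: 33 → hit
pos 6: 16 → miss, evict 54, frames (30 33 16)
pos 7: 51 → miss, evict 30, frames (33 16 51)
pos 8: 33 → hit
pos 9: 30 → miss, evict 16, frames (51 33 30)
pos 10: 16 → miss, evict 51, frames (33 30 16)
pos 11: 99 → miss, evict 33, frames (30 16 99)
At position 11, page 33 is evicted.

33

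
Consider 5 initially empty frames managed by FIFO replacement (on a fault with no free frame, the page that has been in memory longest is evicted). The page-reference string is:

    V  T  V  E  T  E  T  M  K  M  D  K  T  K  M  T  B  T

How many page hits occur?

10

V: miss, frames {V}
T: miss, frames {V,T}
V: hit
E: miss, frames {V,T,E}
T: hit
E: hit
T: hit
M: miss, frames {V,T,E,M}
K: miss, frames {V,T,E,M,K}
M: hit
D: miss, evict V, frames {T,E,M,K,D}
K: hit
T: hit
K: hit
M: hit
T: hit
B: miss, evict T, frames {E,M,K,D,B}
T: miss, evict E, frames {M,K,D,B,T}
Hits: 10.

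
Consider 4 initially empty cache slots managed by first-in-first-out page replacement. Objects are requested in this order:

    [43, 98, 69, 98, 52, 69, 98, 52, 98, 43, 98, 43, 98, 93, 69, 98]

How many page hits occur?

11

43: miss, frames {43}
98: miss, frames {43,98}
69: miss, frames {43,98,69}
98: hit
52: miss, frames {43,98,69,52}
69: hit
98: hit
52: hit
98: hit
43: hit
98: hit
43: hit
98: hit
93: miss, evict 43, frames {98,69,52,93}
69: hit
98: hit
Hits: 11.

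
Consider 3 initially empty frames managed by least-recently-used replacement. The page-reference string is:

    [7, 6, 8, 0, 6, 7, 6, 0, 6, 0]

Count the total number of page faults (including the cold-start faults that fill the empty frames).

5

7 → fault, frames {7}
6 → fault, frames {7,6}
8 → fault, frames {7,6,8}
0 → fault, evict 7, frames {6,8,0}
6 → hit
7 → fault, evict 8, frames {0,6,7}
6 → hit
0 → hit
6 → hit
0 → hit
Page faults: 5.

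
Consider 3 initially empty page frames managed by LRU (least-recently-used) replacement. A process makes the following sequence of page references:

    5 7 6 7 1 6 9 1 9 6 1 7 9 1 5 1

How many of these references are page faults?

5 → miss, frames (5)
7 → miss, frames (5 7)
6 → miss, frames (5 7 6)
7 → hit
1 → miss, evict 5, frames (6 7 1)
6 → hit
9 → miss, evict 7, frames (1 6 9)
1 → hit
9 → hit
6 → hit
1 → hit
7 → miss, evict 9, frames (6 1 7)
9 → miss, evict 6, frames (1 7 9)
1 → hit
5 → miss, evict 7, frames (9 1 5)
1 → hit
Page faults: 8.

8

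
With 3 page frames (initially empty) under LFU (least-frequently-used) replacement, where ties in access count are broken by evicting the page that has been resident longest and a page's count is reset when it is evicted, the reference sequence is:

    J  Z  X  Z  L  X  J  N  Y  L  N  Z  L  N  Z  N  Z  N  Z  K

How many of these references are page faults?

J -> miss, frames (J)
Z -> miss, frames (J Z)
X -> miss, frames (J Z X)
Z -> hit
L -> miss, evict J, frames (Z X L)
X -> hit
J -> miss, evict L, frames (Z X J)
N -> miss, evict J, frames (Z X N)
Y -> miss, evict N, frames (Z X Y)
L -> miss, evict Y, frames (Z X L)
N -> miss, evict L, frames (Z X N)
Z -> hit
L -> miss, evict N, frames (Z X L)
N -> miss, evict L, frames (Z X N)
Z -> hit
N -> hit
Z -> hit
N -> hit
Z -> hit
K -> miss, evict X, frames (Z N K)
Page faults: 12.

12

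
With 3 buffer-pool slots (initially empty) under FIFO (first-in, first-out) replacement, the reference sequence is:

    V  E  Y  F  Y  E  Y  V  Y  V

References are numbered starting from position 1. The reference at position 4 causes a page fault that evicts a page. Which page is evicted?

pos 1: V -> miss, frames {V}
pos 2: E -> miss, frames {V,E}
pos 3: Y -> miss, frames {V,E,Y}
pos 4: F -> miss, evict V, frames {E,Y,F}
At position 4, page V is evicted.

V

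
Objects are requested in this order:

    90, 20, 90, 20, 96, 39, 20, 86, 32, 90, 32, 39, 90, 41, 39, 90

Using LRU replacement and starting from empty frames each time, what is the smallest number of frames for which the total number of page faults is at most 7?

6

f=1: 16 faults
f=2: 13 faults
f=3: 9 faults
f=4: 9 faults
f=5: 8 faults
f=6: 7 faults
f=7: 7 faults
Smallest f with faults ≤ 7 is 6.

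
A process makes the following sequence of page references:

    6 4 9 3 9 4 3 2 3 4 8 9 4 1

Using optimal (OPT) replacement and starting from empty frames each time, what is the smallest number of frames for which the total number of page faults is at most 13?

f=1: 14 faults
f=2: 10 faults
f=3: 8 faults
f=4: 7 faults
f=5: 7 faults
f=6: 7 faults
f=7: 7 faults
Smallest f with faults ≤ 13 is 2.

2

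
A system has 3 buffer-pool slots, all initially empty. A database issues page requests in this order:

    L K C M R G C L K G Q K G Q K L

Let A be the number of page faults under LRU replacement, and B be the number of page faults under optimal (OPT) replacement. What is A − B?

3

Under LRU: F F F F F F F F F F F . . . . F → 12 faults.
Under OPT: F F F F F F . . F . F . . . . F → 9 faults.
A − B = 12 − 9 = 3.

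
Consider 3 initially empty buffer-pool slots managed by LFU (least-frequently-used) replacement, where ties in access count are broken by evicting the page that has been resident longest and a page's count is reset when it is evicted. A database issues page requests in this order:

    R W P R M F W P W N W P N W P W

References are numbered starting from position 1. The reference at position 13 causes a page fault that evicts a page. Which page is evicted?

pos 1: R → fault, frames [R]
pos 2: W → fault, frames [R, W]
pos 3: P → fault, frames [R, W, P]
pos 4: R → hit
pos 5: M → fault, evict W, frames [R, P, M]
pos 6: F → fault, evict P, frames [R, M, F]
pos 7: W → fault, evict M, frames [R, F, W]
pos 8: P → fault, evict F, frames [R, W, P]
pos 9: W → hit
pos 10: N → fault, evict P, frames [R, W, N]
pos 11: W → hit
pos 12: P → fault, evict N, frames [R, W, P]
pos 13: N → fault, evict P, frames [R, W, N]
At position 13, page P is evicted.

P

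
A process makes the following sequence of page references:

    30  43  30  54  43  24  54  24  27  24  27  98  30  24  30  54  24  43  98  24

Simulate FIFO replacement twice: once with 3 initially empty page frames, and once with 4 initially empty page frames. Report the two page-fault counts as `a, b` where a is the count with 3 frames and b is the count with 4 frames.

12, 11

3 frames: F F . F . F . . F . . F F F . F . F F F → 12 faults.
4 frames: F F . F . F . . F . . F F . . F F F F . → 11 faults.
11 < 12: adding a frame reduced faults, as is typical.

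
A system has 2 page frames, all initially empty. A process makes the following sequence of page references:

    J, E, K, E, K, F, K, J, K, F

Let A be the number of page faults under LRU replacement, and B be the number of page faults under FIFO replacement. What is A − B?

Under LRU: F F F . . F . F . F → 6 faults.
Under FIFO: F F F . . F . F F F → 7 faults.
A − B = 6 − 7 = -1.

-1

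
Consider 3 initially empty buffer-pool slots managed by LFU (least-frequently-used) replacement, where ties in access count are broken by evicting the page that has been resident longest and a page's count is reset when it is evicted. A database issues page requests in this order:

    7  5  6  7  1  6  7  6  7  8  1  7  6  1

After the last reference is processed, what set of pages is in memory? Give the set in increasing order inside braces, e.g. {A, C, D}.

{1, 6, 7}

7 → miss, frames (7)
5 → miss, frames (7 5)
6 → miss, frames (7 5 6)
7 → hit
1 → miss, evict 5, frames (7 6 1)
6 → hit
7 → hit
6 → hit
7 → hit
8 → miss, evict 1, frames (7 6 8)
1 → miss, evict 8, frames (7 6 1)
7 → hit
6 → hit
1 → hit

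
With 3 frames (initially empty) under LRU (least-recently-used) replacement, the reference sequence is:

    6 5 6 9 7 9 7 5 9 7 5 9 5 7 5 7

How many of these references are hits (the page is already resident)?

6 -> fault, frames {6}
5 -> fault, frames {6,5}
6 -> hit
9 -> fault, frames {5,6,9}
7 -> fault, evict 5, frames {6,9,7}
9 -> hit
7 -> hit
5 -> fault, evict 6, frames {9,7,5}
9 -> hit
7 -> hit
5 -> hit
9 -> hit
5 -> hit
7 -> hit
5 -> hit
7 -> hit
Hits: 11.

11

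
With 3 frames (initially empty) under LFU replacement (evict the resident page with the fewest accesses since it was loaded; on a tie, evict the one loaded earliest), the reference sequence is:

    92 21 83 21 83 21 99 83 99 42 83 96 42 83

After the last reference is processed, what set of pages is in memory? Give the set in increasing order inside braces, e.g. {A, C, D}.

{21, 42, 83}

92 → fault, frames (92)
21 → fault, frames (92 21)
83 → fault, frames (92 21 83)
21 → hit
83 → hit
21 → hit
99 → fault, evict 92, frames (21 83 99)
83 → hit
99 → hit
42 → fault, evict 99, frames (21 83 42)
83 → hit
96 → fault, evict 42, frames (21 83 96)
42 → fault, evict 96, frames (21 83 42)
83 → hit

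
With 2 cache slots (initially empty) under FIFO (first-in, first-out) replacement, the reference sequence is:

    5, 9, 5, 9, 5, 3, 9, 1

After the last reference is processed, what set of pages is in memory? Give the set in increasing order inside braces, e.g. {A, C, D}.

5 -> miss, frames (5)
9 -> miss, frames (5 9)
5 -> hit
9 -> hit
5 -> hit
3 -> miss, evict 5, frames (9 3)
9 -> hit
1 -> miss, evict 9, frames (3 1)

{1, 3}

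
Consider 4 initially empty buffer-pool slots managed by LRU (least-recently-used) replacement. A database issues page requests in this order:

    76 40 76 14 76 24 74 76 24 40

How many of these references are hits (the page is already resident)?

4

76 → fault, frames {76}
40 → fault, frames {76,40}
76 → hit
14 → fault, frames {40,76,14}
76 → hit
24 → fault, frames {40,14,76,24}
74 → fault, evict 40, frames {14,76,24,74}
76 → hit
24 → hit
40 → fault, evict 14, frames {74,76,24,40}
Hits: 4.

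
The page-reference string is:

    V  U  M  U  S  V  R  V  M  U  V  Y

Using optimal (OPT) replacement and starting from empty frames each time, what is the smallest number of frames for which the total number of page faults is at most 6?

4

f=1: 12 faults
f=2: 9 faults
f=3: 7 faults
f=4: 6 faults
f=5: 6 faults
f=6: 6 faults
Smallest f with faults ≤ 6 is 4.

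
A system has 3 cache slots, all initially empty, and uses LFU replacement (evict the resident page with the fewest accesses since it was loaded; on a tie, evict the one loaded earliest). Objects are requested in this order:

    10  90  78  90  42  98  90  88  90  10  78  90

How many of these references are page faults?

10 -> fault, frames (10)
90 -> fault, frames (10 90)
78 -> fault, frames (10 90 78)
90 -> hit
42 -> fault, evict 10, frames (90 78 42)
98 -> fault, evict 78, frames (90 42 98)
90 -> hit
88 -> fault, evict 42, frames (90 98 88)
90 -> hit
10 -> fault, evict 98, frames (90 88 10)
78 -> fault, evict 88, frames (90 10 78)
90 -> hit
Page faults: 8.

8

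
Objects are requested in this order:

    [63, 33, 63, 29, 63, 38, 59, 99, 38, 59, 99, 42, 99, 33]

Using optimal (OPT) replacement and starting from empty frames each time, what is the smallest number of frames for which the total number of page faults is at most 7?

f=1: 14 faults
f=2: 9 faults
f=3: 8 faults
f=4: 7 faults
f=5: 7 faults
f=6: 7 faults
f=7: 7 faults
Smallest f with faults ≤ 7 is 4.

4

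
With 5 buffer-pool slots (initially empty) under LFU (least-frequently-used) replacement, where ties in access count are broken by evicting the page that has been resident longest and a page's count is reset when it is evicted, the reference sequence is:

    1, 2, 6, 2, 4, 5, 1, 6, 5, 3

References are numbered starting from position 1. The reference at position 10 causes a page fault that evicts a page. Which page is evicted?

pos 1: 1 -> fault, frames [1]
pos 2: 2 -> fault, frames [1, 2]
pos 3: 6 -> fault, frames [1, 2, 6]
pos 4: 2 -> hit
pos 5: 4 -> fault, frames [1, 2, 6, 4]
pos 6: 5 -> fault, frames [1, 2, 6, 4, 5]
pos 7: 1 -> hit
pos 8: 6 -> hit
pos 9: 5 -> hit
pos 10: 3 -> fault, evict 4, frames [1, 2, 6, 5, 3]
At position 10, page 4 is evicted.

4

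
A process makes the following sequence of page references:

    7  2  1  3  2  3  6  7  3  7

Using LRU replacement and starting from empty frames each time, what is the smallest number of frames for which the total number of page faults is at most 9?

f=1: 10 faults
f=2: 8 faults
f=3: 6 faults
f=4: 6 faults
f=5: 5 faults
Smallest f with faults ≤ 9 is 2.

2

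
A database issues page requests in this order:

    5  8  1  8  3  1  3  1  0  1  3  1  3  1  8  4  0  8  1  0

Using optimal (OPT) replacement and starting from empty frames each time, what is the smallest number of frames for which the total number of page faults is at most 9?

f=1: 20 faults
f=2: 10 faults
f=3: 8 faults
f=4: 6 faults
f=5: 6 faults
f=6: 6 faults
Smallest f with faults ≤ 9 is 3.

3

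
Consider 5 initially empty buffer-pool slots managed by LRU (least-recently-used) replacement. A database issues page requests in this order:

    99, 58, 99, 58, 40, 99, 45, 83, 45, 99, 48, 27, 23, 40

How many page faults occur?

99 → miss, frames (99)
58 → miss, frames (99 58)
99 → hit
58 → hit
40 → miss, frames (99 58 40)
99 → hit
45 → miss, frames (58 40 99 45)
83 → miss, frames (58 40 99 45 83)
45 → hit
99 → hit
48 → miss, evict 58, frames (40 83 45 99 48)
27 → miss, evict 40, frames (83 45 99 48 27)
23 → miss, evict 83, frames (45 99 48 27 23)
40 → miss, evict 45, frames (99 48 27 23 40)
Page faults: 9.

9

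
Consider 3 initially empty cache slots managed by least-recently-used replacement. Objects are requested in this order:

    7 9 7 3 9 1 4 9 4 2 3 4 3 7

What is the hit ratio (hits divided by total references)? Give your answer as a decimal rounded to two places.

7 → fault, frames [7]
9 → fault, frames [7, 9]
7 → hit
3 → fault, frames [9, 7, 3]
9 → hit
1 → fault, evict 7, frames [3, 9, 1]
4 → fault, evict 3, frames [9, 1, 4]
9 → hit
4 → hit
2 → fault, evict 1, frames [9, 4, 2]
3 → fault, evict 9, frames [4, 2, 3]
4 → hit
3 → hit
7 → fault, evict 2, frames [4, 3, 7]
Hits: 6 of 14 references → 6/14 = 0.4286.

0.43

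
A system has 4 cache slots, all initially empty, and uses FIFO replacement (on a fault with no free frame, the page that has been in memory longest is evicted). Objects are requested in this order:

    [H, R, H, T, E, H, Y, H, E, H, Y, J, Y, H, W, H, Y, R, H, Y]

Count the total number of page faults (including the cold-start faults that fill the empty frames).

H -> fault, frames [H]
R -> fault, frames [H, R]
H -> hit
T -> fault, frames [H, R, T]
E -> fault, frames [H, R, T, E]
H -> hit
Y -> fault, evict H, frames [R, T, E, Y]
H -> fault, evict R, frames [T, E, Y, H]
E -> hit
H -> hit
Y -> hit
J -> fault, evict T, frames [E, Y, H, J]
Y -> hit
H -> hit
W -> fault, evict E, frames [Y, H, J, W]
H -> hit
Y -> hit
R -> fault, evict Y, frames [H, J, W, R]
H -> hit
Y -> fault, evict H, frames [J, W, R, Y]
Page faults: 10.

10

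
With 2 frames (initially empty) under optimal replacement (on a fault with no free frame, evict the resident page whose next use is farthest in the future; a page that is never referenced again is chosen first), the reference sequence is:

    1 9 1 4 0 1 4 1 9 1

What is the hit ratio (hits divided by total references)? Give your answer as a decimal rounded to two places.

0.40

1 → fault, frames [1]
9 → fault, frames [1, 9]
1 → hit
4 → fault, evict 9, frames [1, 4]
0 → fault, evict 4, frames [1, 0]
1 → hit
4 → fault, evict 0, frames [1, 4]
1 → hit
9 → fault, evict 4, frames [1, 9]
1 → hit
Hits: 4 of 10 references → 4/10 = 0.4000.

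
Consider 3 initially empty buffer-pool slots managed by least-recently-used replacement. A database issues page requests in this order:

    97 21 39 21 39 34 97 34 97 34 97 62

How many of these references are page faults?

6

97 → miss, frames {97}
21 → miss, frames {97,21}
39 → miss, frames {97,21,39}
21 → hit
39 → hit
34 → miss, evict 97, frames {21,39,34}
97 → miss, evict 21, frames {39,34,97}
34 → hit
97 → hit
34 → hit
97 → hit
62 → miss, evict 39, frames {34,97,62}
Page faults: 6.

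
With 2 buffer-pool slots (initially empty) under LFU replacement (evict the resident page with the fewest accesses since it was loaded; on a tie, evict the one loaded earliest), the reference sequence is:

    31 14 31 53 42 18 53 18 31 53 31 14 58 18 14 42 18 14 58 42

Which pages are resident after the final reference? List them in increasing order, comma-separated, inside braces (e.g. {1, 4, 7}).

{31, 42}

31: fault, frames [31]
14: fault, frames [31, 14]
31: hit
53: fault, evict 14, frames [31, 53]
42: fault, evict 53, frames [31, 42]
18: fault, evict 42, frames [31, 18]
53: fault, evict 18, frames [31, 53]
18: fault, evict 53, frames [31, 18]
31: hit
53: fault, evict 18, frames [31, 53]
31: hit
14: fault, evict 53, frames [31, 14]
58: fault, evict 14, frames [31, 58]
18: fault, evict 58, frames [31, 18]
14: fault, evict 18, frames [31, 14]
42: fault, evict 14, frames [31, 42]
18: fault, evict 42, frames [31, 18]
14: fault, evict 18, frames [31, 14]
58: fault, evict 14, frames [31, 58]
42: fault, evict 58, frames [31, 42]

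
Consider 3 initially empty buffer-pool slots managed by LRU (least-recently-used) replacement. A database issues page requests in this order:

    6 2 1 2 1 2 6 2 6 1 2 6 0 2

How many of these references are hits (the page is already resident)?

10

6 -> miss, frames (6)
2 -> miss, frames (6 2)
1 -> miss, frames (6 2 1)
2 -> hit
1 -> hit
2 -> hit
6 -> hit
2 -> hit
6 -> hit
1 -> hit
2 -> hit
6 -> hit
0 -> miss, evict 1, frames (2 6 0)
2 -> hit
Hits: 10.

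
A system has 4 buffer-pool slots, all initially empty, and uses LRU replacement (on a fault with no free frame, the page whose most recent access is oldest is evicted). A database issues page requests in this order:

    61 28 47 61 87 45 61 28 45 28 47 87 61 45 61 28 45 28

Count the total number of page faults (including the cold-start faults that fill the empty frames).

61 -> fault, frames (61)
28 -> fault, frames (61 28)
47 -> fault, frames (61 28 47)
61 -> hit
87 -> fault, frames (28 47 61 87)
45 -> fault, evict 28, frames (47 61 87 45)
61 -> hit
28 -> fault, evict 47, frames (87 45 61 28)
45 -> hit
28 -> hit
47 -> fault, evict 87, frames (61 45 28 47)
87 -> fault, evict 61, frames (45 28 47 87)
61 -> fault, evict 45, frames (28 47 87 61)
45 -> fault, evict 28, frames (47 87 61 45)
61 -> hit
28 -> fault, evict 47, frames (87 45 61 28)
45 -> hit
28 -> hit
Page faults: 11.

11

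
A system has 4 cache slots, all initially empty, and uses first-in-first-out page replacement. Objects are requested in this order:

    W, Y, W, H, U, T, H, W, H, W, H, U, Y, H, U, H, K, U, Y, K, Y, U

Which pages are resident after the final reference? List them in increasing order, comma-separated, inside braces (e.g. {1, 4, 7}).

W: fault, frames (W)
Y: fault, frames (W Y)
W: hit
H: fault, frames (W Y H)
U: fault, frames (W Y H U)
T: fault, evict W, frames (Y H U T)
H: hit
W: fault, evict Y, frames (H U T W)
H: hit
W: hit
H: hit
U: hit
Y: fault, evict H, frames (U T W Y)
H: fault, evict U, frames (T W Y H)
U: fault, evict T, frames (W Y H U)
H: hit
K: fault, evict W, frames (Y H U K)
U: hit
Y: hit
K: hit
Y: hit
U: hit

{H, K, U, Y}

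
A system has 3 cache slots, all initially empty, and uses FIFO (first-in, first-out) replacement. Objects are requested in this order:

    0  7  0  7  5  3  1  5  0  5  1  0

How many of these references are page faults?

0 → fault, frames {0}
7 → fault, frames {0,7}
0 → hit
7 → hit
5 → fault, frames {0,7,5}
3 → fault, evict 0, frames {7,5,3}
1 → fault, evict 7, frames {5,3,1}
5 → hit
0 → fault, evict 5, frames {3,1,0}
5 → fault, evict 3, frames {1,0,5}
1 → hit
0 → hit
Page faults: 7.

7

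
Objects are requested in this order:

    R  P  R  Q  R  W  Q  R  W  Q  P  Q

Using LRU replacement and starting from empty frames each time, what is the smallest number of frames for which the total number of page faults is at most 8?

3

f=1: 12 faults
f=2: 9 faults
f=3: 5 faults
f=4: 4 faults
Smallest f with faults ≤ 8 is 3.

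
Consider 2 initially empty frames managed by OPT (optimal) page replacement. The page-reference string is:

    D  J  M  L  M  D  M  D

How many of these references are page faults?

D -> miss, frames {D}
J -> miss, frames {D,J}
M -> miss, evict J, frames {D,M}
L -> miss, evict D, frames {M,L}
M -> hit
D -> miss, evict L, frames {M,D}
M -> hit
D -> hit
Page faults: 5.

5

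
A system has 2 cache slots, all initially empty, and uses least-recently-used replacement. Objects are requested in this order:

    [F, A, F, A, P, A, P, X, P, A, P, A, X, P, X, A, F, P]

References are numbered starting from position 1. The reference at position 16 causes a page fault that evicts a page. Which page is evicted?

pos 1: F → miss, frames {F}
pos 2: A → miss, frames {F,A}
pos 3: F → hit
pos 4: A → hit
pos 5: P → miss, evict F, frames {A,P}
pos 6: A → hit
pos 7: P → hit
pos 8: X → miss, evict A, frames {P,X}
pos 9: P → hit
pos 10: A → miss, evict X, frames {P,A}
pos 11: P → hit
pos 12: A → hit
pos 13: X → miss, evict P, frames {A,X}
pos 14: P → miss, evict A, frames {X,P}
pos 15: X → hit
pos 16: A → miss, evict P, frames {X,A}
At position 16, page P is evicted.

P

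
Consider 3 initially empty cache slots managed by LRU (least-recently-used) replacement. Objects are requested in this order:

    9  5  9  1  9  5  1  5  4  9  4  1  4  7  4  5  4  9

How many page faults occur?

9

9: fault, frames [9]
5: fault, frames [9, 5]
9: hit
1: fault, frames [5, 9, 1]
9: hit
5: hit
1: hit
5: hit
4: fault, evict 9, frames [1, 5, 4]
9: fault, evict 1, frames [5, 4, 9]
4: hit
1: fault, evict 5, frames [9, 4, 1]
4: hit
7: fault, evict 9, frames [1, 4, 7]
4: hit
5: fault, evict 1, frames [7, 4, 5]
4: hit
9: fault, evict 7, frames [5, 4, 9]
Page faults: 9.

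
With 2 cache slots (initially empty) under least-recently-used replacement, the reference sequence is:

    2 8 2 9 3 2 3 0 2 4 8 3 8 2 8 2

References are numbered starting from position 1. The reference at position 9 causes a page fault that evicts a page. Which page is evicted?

pos 1: 2: fault, frames [2]
pos 2: 8: fault, frames [2, 8]
pos 3: 2: hit
pos 4: 9: fault, evict 8, frames [2, 9]
pos 5: 3: fault, evict 2, frames [9, 3]
pos 6: 2: fault, evict 9, frames [3, 2]
pos 7: 3: hit
pos 8: 0: fault, evict 2, frames [3, 0]
pos 9: 2: fault, evict 3, frames [0, 2]
At position 9, page 3 is evicted.

3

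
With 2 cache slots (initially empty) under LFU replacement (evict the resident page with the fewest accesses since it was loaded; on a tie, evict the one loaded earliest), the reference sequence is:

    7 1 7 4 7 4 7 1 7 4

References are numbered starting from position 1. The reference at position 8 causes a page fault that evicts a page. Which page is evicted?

pos 1: 7 -> fault, frames (7)
pos 2: 1 -> fault, frames (7 1)
pos 3: 7 -> hit
pos 4: 4 -> fault, evict 1, frames (7 4)
pos 5: 7 -> hit
pos 6: 4 -> hit
pos 7: 7 -> hit
pos 8: 1 -> fault, evict 4, frames (7 1)
At position 8, page 4 is evicted.

4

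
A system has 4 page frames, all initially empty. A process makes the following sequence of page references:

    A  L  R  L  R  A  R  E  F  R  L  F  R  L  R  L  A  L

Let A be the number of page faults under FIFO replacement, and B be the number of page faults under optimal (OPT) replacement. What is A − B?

Under FIFO: F F F . . . . F F . . . . . . . F F → 7 faults.
Under OPT: F F F . . . . F F . . . . . . . . . → 5 faults.
A − B = 7 − 5 = 2.

2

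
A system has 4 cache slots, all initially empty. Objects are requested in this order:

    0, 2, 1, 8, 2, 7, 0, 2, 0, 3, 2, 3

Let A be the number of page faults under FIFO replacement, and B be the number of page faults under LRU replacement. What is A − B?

1

Under FIFO: F F F F . F F F . F . . → 8 faults.
Under LRU: F F F F . F F . . F . . → 7 faults.
A − B = 8 − 7 = 1.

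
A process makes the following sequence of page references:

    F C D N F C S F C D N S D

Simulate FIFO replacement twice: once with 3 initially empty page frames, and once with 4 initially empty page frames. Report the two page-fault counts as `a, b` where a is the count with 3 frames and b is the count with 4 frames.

3 frames: F F F F F F F . . F F . . → 9 faults.
4 frames: F F F F . . F F F F F F . → 10 faults.
10 > 9: adding a frame increased faults — Belady's anomaly.

9, 10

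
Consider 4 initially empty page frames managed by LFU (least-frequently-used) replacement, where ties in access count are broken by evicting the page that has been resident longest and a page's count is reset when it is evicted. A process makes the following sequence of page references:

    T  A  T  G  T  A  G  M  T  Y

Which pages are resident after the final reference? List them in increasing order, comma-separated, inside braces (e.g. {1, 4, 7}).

T: miss, frames [T]
A: miss, frames [T, A]
T: hit
G: miss, frames [T, A, G]
T: hit
A: hit
G: hit
M: miss, frames [T, A, G, M]
T: hit
Y: miss, evict M, frames [T, A, G, Y]

{A, G, T, Y}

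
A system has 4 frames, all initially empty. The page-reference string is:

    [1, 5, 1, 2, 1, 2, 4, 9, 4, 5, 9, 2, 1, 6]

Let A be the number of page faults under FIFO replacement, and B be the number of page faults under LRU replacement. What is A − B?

Under FIFO: F F . F . . F F . . . . F F → 7 faults.
Under LRU: F F . F . . F F . F . . F F → 8 faults.
A − B = 7 − 8 = -1.

-1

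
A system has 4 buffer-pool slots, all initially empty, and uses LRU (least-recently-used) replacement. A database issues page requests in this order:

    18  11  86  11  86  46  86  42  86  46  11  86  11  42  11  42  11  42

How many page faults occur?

5

18 -> fault, frames [18]
11 -> fault, frames [18, 11]
86 -> fault, frames [18, 11, 86]
11 -> hit
86 -> hit
46 -> fault, frames [18, 11, 86, 46]
86 -> hit
42 -> fault, evict 18, frames [11, 46, 86, 42]
86 -> hit
46 -> hit
11 -> hit
86 -> hit
11 -> hit
42 -> hit
11 -> hit
42 -> hit
11 -> hit
42 -> hit
Page faults: 5.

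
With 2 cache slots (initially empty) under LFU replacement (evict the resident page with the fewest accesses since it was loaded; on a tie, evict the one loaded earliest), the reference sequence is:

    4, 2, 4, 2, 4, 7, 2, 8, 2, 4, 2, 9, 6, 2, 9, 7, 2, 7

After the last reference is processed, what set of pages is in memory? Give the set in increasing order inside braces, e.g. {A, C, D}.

{4, 7}

4 → miss, frames {4}
2 → miss, frames {4,2}
4 → hit
2 → hit
4 → hit
7 → miss, evict 2, frames {4,7}
2 → miss, evict 7, frames {4,2}
8 → miss, evict 2, frames {4,8}
2 → miss, evict 8, frames {4,2}
4 → hit
2 → hit
9 → miss, evict 2, frames {4,9}
6 → miss, evict 9, frames {4,6}
2 → miss, evict 6, frames {4,2}
9 → miss, evict 2, frames {4,9}
7 → miss, evict 9, frames {4,7}
2 → miss, evict 7, frames {4,2}
7 → miss, evict 2, frames {4,7}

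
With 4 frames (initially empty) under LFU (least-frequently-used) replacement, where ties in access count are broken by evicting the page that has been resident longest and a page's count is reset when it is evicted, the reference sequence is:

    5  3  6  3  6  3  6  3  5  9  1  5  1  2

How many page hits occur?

8

5 → fault, frames {5}
3 → fault, frames {5,3}
6 → fault, frames {5,3,6}
3 → hit
6 → hit
3 → hit
6 → hit
3 → hit
5 → hit
9 → fault, frames {5,3,6,9}
1 → fault, evict 9, frames {5,3,6,1}
5 → hit
1 → hit
2 → fault, evict 1, frames {5,3,6,2}
Hits: 8.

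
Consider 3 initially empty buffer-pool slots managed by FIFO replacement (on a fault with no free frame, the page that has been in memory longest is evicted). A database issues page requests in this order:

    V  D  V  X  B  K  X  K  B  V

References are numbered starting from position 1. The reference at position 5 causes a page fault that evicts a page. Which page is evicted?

V

pos 1: V: fault, frames (V)
pos 2: D: fault, frames (V D)
pos 3: V: hit
pos 4: X: fault, frames (V D X)
pos 5: B: fault, evict V, frames (D X B)
At position 5, page V is evicted.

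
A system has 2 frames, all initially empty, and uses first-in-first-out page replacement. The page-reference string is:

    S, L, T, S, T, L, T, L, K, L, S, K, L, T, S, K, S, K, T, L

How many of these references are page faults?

16

S → miss, frames (S)
L → miss, frames (S L)
T → miss, evict S, frames (L T)
S → miss, evict L, frames (T S)
T → hit
L → miss, evict T, frames (S L)
T → miss, evict S, frames (L T)
L → hit
K → miss, evict L, frames (T K)
L → miss, evict T, frames (K L)
S → miss, evict K, frames (L S)
K → miss, evict L, frames (S K)
L → miss, evict S, frames (K L)
T → miss, evict K, frames (L T)
S → miss, evict L, frames (T S)
K → miss, evict T, frames (S K)
S → hit
K → hit
T → miss, evict S, frames (K T)
L → miss, evict K, frames (T L)
Page faults: 16.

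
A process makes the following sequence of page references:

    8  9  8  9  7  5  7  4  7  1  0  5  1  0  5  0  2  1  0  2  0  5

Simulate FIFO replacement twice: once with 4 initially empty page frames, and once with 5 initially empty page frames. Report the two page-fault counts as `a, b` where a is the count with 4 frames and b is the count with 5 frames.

4 frames: F F . . F F . F . F F . . . . . F . . . . F → 9 faults.
5 frames: F F . . F F . F . F F . . . . . F . . . . . → 8 faults.
8 < 9: adding a frame reduced faults, as is typical.

9, 8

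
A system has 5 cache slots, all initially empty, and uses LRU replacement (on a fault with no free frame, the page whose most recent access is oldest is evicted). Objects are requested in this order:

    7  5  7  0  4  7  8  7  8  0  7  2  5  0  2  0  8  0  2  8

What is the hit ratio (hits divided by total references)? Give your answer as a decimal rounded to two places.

7 → miss, frames [7]
5 → miss, frames [7, 5]
7 → hit
0 → miss, frames [5, 7, 0]
4 → miss, frames [5, 7, 0, 4]
7 → hit
8 → miss, frames [5, 0, 4, 7, 8]
7 → hit
8 → hit
0 → hit
7 → hit
2 → miss, evict 5, frames [4, 8, 0, 7, 2]
5 → miss, evict 4, frames [8, 0, 7, 2, 5]
0 → hit
2 → hit
0 → hit
8 → hit
0 → hit
2 → hit
8 → hit
Hits: 13 of 20 references → 13/20 = 0.6500.

0.65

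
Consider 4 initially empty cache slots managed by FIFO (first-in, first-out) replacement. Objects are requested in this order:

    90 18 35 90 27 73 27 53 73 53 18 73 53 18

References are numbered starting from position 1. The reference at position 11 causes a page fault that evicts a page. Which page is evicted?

35

pos 1: 90 → fault, frames [90]
pos 2: 18 → fault, frames [90, 18]
pos 3: 35 → fault, frames [90, 18, 35]
pos 4: 90 → hit
pos 5: 27 → fault, frames [90, 18, 35, 27]
pos 6: 73 → fault, evict 90, frames [18, 35, 27, 73]
pos 7: 27 → hit
pos 8: 53 → fault, evict 18, frames [35, 27, 73, 53]
pos 9: 73 → hit
pos 10: 53 → hit
pos 11: 18 → fault, evict 35, frames [27, 73, 53, 18]
At position 11, page 35 is evicted.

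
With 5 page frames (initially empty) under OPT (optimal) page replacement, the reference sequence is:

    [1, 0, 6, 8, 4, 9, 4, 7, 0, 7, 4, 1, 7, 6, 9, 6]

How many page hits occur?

8

1 -> miss, frames [1]
0 -> miss, frames [1, 0]
6 -> miss, frames [1, 0, 6]
8 -> miss, frames [1, 0, 6, 8]
4 -> miss, frames [1, 0, 6, 8, 4]
9 -> miss, evict 8, frames [1, 0, 6, 4, 9]
4 -> hit
7 -> miss, evict 9, frames [1, 0, 6, 4, 7]
0 -> hit
7 -> hit
4 -> hit
1 -> hit
7 -> hit
6 -> hit
9 -> miss, evict 7, frames [1, 0, 6, 4, 9]
6 -> hit
Hits: 8.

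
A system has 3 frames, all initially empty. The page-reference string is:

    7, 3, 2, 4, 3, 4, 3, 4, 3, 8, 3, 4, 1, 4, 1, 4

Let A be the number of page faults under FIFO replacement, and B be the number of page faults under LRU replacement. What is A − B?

Under FIFO: F F F F . . . . . F F . F F . . → 8 faults.
Under LRU: F F F F . . . . . F . . F . . . → 6 faults.
A − B = 8 − 6 = 2.

2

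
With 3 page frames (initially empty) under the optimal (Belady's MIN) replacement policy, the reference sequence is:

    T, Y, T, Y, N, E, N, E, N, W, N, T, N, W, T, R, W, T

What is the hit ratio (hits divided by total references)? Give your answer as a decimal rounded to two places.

T: fault, frames (T)
Y: fault, frames (T Y)
T: hit
Y: hit
N: fault, frames (T Y N)
E: fault, evict Y, frames (T N E)
N: hit
E: hit
N: hit
W: fault, evict E, frames (T N W)
N: hit
T: hit
N: hit
W: hit
T: hit
R: fault, evict N, frames (T W R)
W: hit
T: hit
Hits: 12 of 18 references → 12/18 = 0.6667.

0.67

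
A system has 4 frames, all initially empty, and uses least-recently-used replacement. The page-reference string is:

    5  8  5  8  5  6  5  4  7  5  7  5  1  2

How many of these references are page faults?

5 -> fault, frames {5}
8 -> fault, frames {5,8}
5 -> hit
8 -> hit
5 -> hit
6 -> fault, frames {8,5,6}
5 -> hit
4 -> fault, frames {8,6,5,4}
7 -> fault, evict 8, frames {6,5,4,7}
5 -> hit
7 -> hit
5 -> hit
1 -> fault, evict 6, frames {4,7,5,1}
2 -> fault, evict 4, frames {7,5,1,2}
Page faults: 7.

7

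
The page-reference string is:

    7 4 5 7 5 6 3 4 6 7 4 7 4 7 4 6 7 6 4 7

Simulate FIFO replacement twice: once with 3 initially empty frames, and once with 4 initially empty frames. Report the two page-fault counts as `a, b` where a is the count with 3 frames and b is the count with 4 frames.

3 frames: F F F . . F F F . F . . . . . F . . . . → 8 faults.
4 frames: F F F . . F F . . F F . . . . . . . . . → 7 faults.
7 < 8: adding a frame reduced faults, as is typical.

8, 7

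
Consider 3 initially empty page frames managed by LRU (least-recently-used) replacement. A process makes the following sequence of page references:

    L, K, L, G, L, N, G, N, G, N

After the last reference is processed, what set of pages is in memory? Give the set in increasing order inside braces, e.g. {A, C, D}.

L → fault, frames (L)
K → fault, frames (L K)
L → hit
G → fault, frames (K L G)
L → hit
N → fault, evict K, frames (G L N)
G → hit
N → hit
G → hit
N → hit

{G, L, N}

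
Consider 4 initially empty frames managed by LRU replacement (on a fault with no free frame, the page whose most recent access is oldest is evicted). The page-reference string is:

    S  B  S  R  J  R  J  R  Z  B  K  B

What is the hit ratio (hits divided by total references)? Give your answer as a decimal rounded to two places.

S -> fault, frames [S]
B -> fault, frames [S, B]
S -> hit
R -> fault, frames [B, S, R]
J -> fault, frames [B, S, R, J]
R -> hit
J -> hit
R -> hit
Z -> fault, evict B, frames [S, J, R, Z]
B -> fault, evict S, frames [J, R, Z, B]
K -> fault, evict J, frames [R, Z, B, K]
B -> hit
Hits: 5 of 12 references → 5/12 = 0.4167.

0.42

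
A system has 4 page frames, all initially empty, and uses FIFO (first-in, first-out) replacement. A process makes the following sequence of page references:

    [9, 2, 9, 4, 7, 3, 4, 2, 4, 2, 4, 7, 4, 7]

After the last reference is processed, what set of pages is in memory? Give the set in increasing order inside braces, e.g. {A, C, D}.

9: miss, frames {9}
2: miss, frames {9,2}
9: hit
4: miss, frames {9,2,4}
7: miss, frames {9,2,4,7}
3: miss, evict 9, frames {2,4,7,3}
4: hit
2: hit
4: hit
2: hit
4: hit
7: hit
4: hit
7: hit

{2, 3, 4, 7}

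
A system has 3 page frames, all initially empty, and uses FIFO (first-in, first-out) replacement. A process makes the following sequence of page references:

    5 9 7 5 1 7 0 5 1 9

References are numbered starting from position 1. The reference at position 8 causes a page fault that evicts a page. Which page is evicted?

7

pos 1: 5 -> fault, frames (5)
pos 2: 9 -> fault, frames (5 9)
pos 3: 7 -> fault, frames (5 9 7)
pos 4: 5 -> hit
pos 5: 1 -> fault, evict 5, frames (9 7 1)
pos 6: 7 -> hit
pos 7: 0 -> fault, evict 9, frames (7 1 0)
pos 8: 5 -> fault, evict 7, frames (1 0 5)
At position 8, page 7 is evicted.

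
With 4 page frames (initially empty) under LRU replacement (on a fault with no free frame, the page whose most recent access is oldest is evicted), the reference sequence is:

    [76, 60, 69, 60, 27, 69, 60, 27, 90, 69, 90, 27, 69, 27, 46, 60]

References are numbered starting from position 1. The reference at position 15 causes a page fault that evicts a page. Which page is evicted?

60

pos 1: 76 → fault, frames [76]
pos 2: 60 → fault, frames [76, 60]
pos 3: 69 → fault, frames [76, 60, 69]
pos 4: 60 → hit
pos 5: 27 → fault, frames [76, 69, 60, 27]
pos 6: 69 → hit
pos 7: 60 → hit
pos 8: 27 → hit
pos 9: 90 → fault, evict 76, frames [69, 60, 27, 90]
pos 10: 69 → hit
pos 11: 90 → hit
pos 12: 27 → hit
pos 13: 69 → hit
pos 14: 27 → hit
pos 15: 46 → fault, evict 60, frames [90, 69, 27, 46]
At position 15, page 60 is evicted.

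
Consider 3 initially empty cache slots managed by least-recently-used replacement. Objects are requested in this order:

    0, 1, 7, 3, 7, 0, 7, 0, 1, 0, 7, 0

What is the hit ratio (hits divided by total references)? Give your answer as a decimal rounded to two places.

0: miss, frames {0}
1: miss, frames {0,1}
7: miss, frames {0,1,7}
3: miss, evict 0, frames {1,7,3}
7: hit
0: miss, evict 1, frames {3,7,0}
7: hit
0: hit
1: miss, evict 3, frames {7,0,1}
0: hit
7: hit
0: hit
Hits: 6 of 12 references → 6/12 = 0.5000.

0.50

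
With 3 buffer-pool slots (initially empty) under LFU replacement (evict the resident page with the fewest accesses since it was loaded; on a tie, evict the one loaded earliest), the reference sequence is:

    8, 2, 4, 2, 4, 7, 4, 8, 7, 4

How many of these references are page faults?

8 → miss, frames (8)
2 → miss, frames (8 2)
4 → miss, frames (8 2 4)
2 → hit
4 → hit
7 → miss, evict 8, frames (2 4 7)
4 → hit
8 → miss, evict 7, frames (2 4 8)
7 → miss, evict 8, frames (2 4 7)
4 → hit
Page faults: 6.

6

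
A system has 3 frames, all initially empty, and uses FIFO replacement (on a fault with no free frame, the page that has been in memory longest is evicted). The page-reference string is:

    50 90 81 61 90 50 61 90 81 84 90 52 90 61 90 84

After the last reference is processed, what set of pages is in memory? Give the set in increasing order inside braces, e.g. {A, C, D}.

50 -> miss, frames (50)
90 -> miss, frames (50 90)
81 -> miss, frames (50 90 81)
61 -> miss, evict 50, frames (90 81 61)
90 -> hit
50 -> miss, evict 90, frames (81 61 50)
61 -> hit
90 -> miss, evict 81, frames (61 50 90)
81 -> miss, evict 61, frames (50 90 81)
84 -> miss, evict 50, frames (90 81 84)
90 -> hit
52 -> miss, evict 90, frames (81 84 52)
90 -> miss, evict 81, frames (84 52 90)
61 -> miss, evict 84, frames (52 90 61)
90 -> hit
84 -> miss, evict 52, frames (90 61 84)

{61, 84, 90}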